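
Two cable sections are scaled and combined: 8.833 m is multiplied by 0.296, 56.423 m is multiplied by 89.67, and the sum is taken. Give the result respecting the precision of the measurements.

5062 m

8.833 × 0.296 = 2.614568 → 2.61 m (3 s.f., last digit at the 10^-2 place).
56.423 × 89.67 = 5059.45041 → 5059 m (4 s.f., last digit at the 10^0 place).
Sum: 5062.064978 m; keep the coarser place, 10^0.
Result: 5062 m.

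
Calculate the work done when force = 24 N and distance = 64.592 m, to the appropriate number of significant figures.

work done = 24 N × 64.592 m = 1550.208 J.
24 has 2 significant figures; 64.592 has 5.
Division/multiplication keeps the fewest: 2 significant figures.
Rounded: 1.6 × 10^3 J.

1.6 × 10^3 J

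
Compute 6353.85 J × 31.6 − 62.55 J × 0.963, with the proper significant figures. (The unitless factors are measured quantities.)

6353.85 × 31.6 = 200781.66 → 2.01 × 10⁵ J (3 s.f., last digit at the 10^3 place).
62.55 × 0.963 = 60.23565 → 60.2 J (3 s.f., last digit at the 10^-1 place).
Difference: 200721.42435 J; keep the coarser place, 10^3.
Result: 2.01 × 10⁵ J.

2.01 × 10⁵ J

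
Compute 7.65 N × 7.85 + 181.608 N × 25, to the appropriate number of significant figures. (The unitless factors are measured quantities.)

7.65 × 7.85 = 60.0525 → 60.1 N (3 s.f., last digit at the 10^-1 place).
181.608 × 25 = 4540.2 → 4.5 × 10^3 N (2 s.f., last digit at the 10^2 place).
Sum: 4600.2525 N; keep the coarser place, 10^2.
Result: 4.6 × 10^3 N.

4.6 × 10^3 N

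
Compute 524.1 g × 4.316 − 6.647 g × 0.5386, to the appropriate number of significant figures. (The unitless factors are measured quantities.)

524.1 × 4.316 = 2262.0156 → 2262 g (4 s.f., last digit at the 10^0 place).
6.647 × 0.5386 = 3.5800742 → 3.580 g (4 s.f., last digit at the 10^-3 place).
Difference: 2258.4355258 g; keep the coarser place, 10^0.
Result: 2258 g.

2258 g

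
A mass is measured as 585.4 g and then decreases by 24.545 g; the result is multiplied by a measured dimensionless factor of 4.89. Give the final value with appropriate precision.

2.74 × 10^3 g

585.4 g − 24.545 g = 560.855 g; the difference is limited to 1 decimal place (4 s.f.).
Carrying full precision, 560.855 × 4.89 = 2742.58095 g; 4.89 has 3 s.f., so the result keeps min(4, 3) = 3 s.f.
Rounded to 3 significant figures: 2.74 × 10^3 g.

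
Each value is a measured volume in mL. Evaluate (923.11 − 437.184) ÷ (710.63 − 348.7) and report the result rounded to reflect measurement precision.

1.343

923.11 − 437.184 = 485.926, limited to 2 d.p. → 5 s.f.; 710.63 − 348.7 = 361.93, limited to 1 d.p. → 4 s.f.
Carrying full precision, 485.926 ÷ 361.93 = 1.34259663471…; keep min(5, 4) = 4 s.f.
Rounded to 4 significant figures: 1.343.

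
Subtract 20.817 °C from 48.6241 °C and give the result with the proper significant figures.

48.6241 °C − 20.817 °C = 27.8071 °C.
Addition/subtraction keeps the fewest decimal places: 48.6241 → 4 decimal places, 20.817 → 3 decimal places; limit is 3.
Rounded to 3 decimal places: 27.807 °C.

27.807 °C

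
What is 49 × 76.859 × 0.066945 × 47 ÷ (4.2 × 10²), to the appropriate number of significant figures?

49 × 76.859 × 0.066945 × 47 ÷ (4.2 × 10²) = 28.2135362232…
Multiplication/division keeps the fewest significant figures: 49 → 2 s.f., 76.859 → 5 s.f., 0.066945 → 5 s.f., 47 → 2 s.f., 4.2 × 10² → 2 s.f.; limit is 2.
Rounded to 2 significant figures: 28.

28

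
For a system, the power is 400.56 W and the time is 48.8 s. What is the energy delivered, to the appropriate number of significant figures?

1.95 × 10^4 J

energy delivered = 400.56 W × 48.8 s = 19547.328 J.
400.56 has 5 significant figures; 48.8 has 3.
Division/multiplication keeps the fewest: 3 significant figures.
Rounded: 1.95 × 10^4 J.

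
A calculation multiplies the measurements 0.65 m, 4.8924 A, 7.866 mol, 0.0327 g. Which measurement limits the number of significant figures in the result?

0.65 m

0.65 m → 2 s.f.; 4.8924 A → 5 s.f.; 7.866 mol → 4 s.f.; 0.0327 g → 3 s.f.
The fewest is 2 significant figures, from 0.65 m.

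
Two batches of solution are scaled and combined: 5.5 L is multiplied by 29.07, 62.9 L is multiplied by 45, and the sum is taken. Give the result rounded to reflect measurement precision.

3.0 × 10³ L

5.5 × 29.07 = 159.885 → 1.6 × 10² L (2 s.f., last digit at the 10^1 place).
62.9 × 45 = 2830.5 → 2.8 × 10³ L (2 s.f., last digit at the 10^2 place).
Sum: 2990.385 L; keep the coarser place, 10^2.
Result: 3.0 × 10³ L.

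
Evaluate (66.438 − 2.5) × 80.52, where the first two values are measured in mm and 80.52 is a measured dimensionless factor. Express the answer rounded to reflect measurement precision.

5.15 × 10^3 mm

66.438 mm − 2.5 mm = 63.938 mm; the difference is limited to 1 decimal place (3 s.f.).
Carrying full precision, 63.938 × 80.52 = 5148.28776 mm; 80.52 has 4 s.f., so the result keeps min(3, 4) = 3 s.f.
Rounded to 3 significant figures: 5.15 × 10^3 mm.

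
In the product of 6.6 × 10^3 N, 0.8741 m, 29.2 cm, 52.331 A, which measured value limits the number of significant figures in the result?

6.6 × 10^3 N

6.6 × 10^3 N → 2 s.f.; 0.8741 m → 4 s.f.; 29.2 cm → 3 s.f.; 52.331 A → 5 s.f.
The fewest is 2 significant figures, from 6.6 × 10^3 N.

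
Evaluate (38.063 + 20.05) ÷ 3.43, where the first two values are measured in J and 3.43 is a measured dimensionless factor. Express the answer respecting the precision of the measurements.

16.9 J

38.063 J + 20.05 J = 58.113 J; the sum is limited to 2 decimal places (4 s.f.).
Carrying full precision, 58.113 ÷ 3.43 = 16.9425655977… J; 3.43 has 3 s.f., so the result keeps min(4, 3) = 3 s.f.
Rounded to 3 significant figures: 16.9 J.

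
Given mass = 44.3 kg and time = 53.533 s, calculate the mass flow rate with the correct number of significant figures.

mass flow rate = 44.3 kg ÷ 53.533 s = 0.827526945996… kg/s.
44.3 has 3 significant figures; 53.533 has 5.
Division/multiplication keeps the fewest: 3 significant figures.
Rounded: 0.828 kg/s.

0.828 kg/s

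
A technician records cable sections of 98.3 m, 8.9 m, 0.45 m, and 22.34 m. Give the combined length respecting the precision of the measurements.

130.0 m

98.3 m + 8.9 m + 0.45 m + 22.34 m = 129.99 m.
Addition/subtraction keeps the fewest decimal places: 98.3 → 1 decimal place, 8.9 → 1 decimal place, 0.45 → 2 decimal places, 22.34 → 2 decimal places; limit is 1.
Rounded to 1 decimal place: 130.0 m.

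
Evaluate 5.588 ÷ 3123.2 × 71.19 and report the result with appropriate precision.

5.588 ÷ 3123.2 × 71.19 = 0.127372476947…
Multiplication/division keeps the fewest significant figures: 5.588 → 4 s.f., 3123.2 → 5 s.f., 71.19 → 4 s.f.; limit is 4.
Rounded to 4 significant figures: 1.274 × 10⁻¹.

1.274 × 10⁻¹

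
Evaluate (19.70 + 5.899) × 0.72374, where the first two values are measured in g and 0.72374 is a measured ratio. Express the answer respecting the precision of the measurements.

19.70 g + 5.899 g = 25.599 g; the sum is limited to 2 decimal places (4 s.f.).
Carrying full precision, 25.599 × 0.72374 = 18.52702026 g; 0.72374 has 5 s.f., so the result keeps min(4, 5) = 4 s.f.
Rounded to 4 significant figures: 18.53 g.

18.53 g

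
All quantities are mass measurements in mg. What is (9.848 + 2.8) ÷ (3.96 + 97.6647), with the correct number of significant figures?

0.124

9.848 + 2.8 = 12.648, limited to 1 d.p. → 3 s.f.; 3.96 + 97.6647 = 101.6247, limited to 2 d.p. → 5 s.f.
Carrying full precision, 12.648 ÷ 101.6247 = 0.124457931979…; keep min(3, 5) = 3 s.f.
Rounded to 3 significant figures: 0.124.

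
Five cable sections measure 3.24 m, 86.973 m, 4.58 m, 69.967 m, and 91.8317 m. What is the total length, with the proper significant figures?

256.59 m

3.24 m + 86.973 m + 4.58 m + 69.967 m + 91.8317 m = 256.5917 m.
Addition/subtraction keeps the fewest decimal places: 3.24 → 2 decimal places, 86.973 → 3 decimal places, 4.58 → 2 decimal places, 69.967 → 3 decimal places, 91.8317 → 4 decimal places; limit is 2.
Rounded to 2 decimal places: 256.59 m.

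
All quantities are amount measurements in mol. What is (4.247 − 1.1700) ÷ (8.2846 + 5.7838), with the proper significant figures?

0.2187

4.247 − 1.1700 = 3.0770, limited to 3 d.p. → 4 s.f.; 8.2846 + 5.7838 = 14.0684, limited to 4 d.p. → 6 s.f.
Carrying full precision, 3.0770 ÷ 14.0684 = 0.218717124904…; keep min(4, 6) = 4 s.f.
Rounded to 4 significant figures: 0.2187.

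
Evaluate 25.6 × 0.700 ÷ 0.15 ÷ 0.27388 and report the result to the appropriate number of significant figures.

25.6 × 0.700 ÷ 0.15 ÷ 0.27388 = 436.200769193…
Multiplication/division keeps the fewest significant figures: 25.6 → 3 s.f., 0.700 → 3 s.f., 0.15 → 2 s.f., 0.27388 → 5 s.f.; limit is 2.
Rounded to 2 significant figures: 4.4 × 10².

4.4 × 10²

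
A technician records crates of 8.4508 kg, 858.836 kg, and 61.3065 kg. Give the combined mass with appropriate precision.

928.593 kg

8.4508 kg + 858.836 kg + 61.3065 kg = 928.5933 kg.
Addition/subtraction keeps the fewest decimal places: 8.4508 → 4 decimal places, 858.836 → 3 decimal places, 61.3065 → 4 decimal places; limit is 3.
Rounded to 3 decimal places: 928.593 kg.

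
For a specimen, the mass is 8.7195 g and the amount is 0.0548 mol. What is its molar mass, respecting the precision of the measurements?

159 g/mol

molar mass = 8.7195 g ÷ 0.0548 mol = 159.114963504… g/mol.
8.7195 has 5 significant figures; 0.0548 has 3.
Division/multiplication keeps the fewest: 3 significant figures.
Rounded: 159 g/mol.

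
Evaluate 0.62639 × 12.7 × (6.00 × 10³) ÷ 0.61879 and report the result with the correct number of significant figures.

0.62639 × 12.7 × (6.00 × 10³) ÷ 0.61879 = 77135.8910131…
Multiplication/division keeps the fewest significant figures: 0.62639 → 5 s.f., 12.7 → 3 s.f., 6.00 × 10³ → 3 s.f., 0.61879 → 5 s.f.; limit is 3.
Rounded to 3 significant figures: 7.71 × 10⁴.

7.71 × 10⁴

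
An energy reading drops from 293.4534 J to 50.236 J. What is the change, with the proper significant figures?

243.217 J

293.4534 J − 50.236 J = 243.2174 J.
Addition/subtraction keeps the fewest decimal places: 293.4534 → 4 decimal places, 50.236 → 3 decimal places; limit is 3.
Rounded to 3 decimal places: 243.217 J.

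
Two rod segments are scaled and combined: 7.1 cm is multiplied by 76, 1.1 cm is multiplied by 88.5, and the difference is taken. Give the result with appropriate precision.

4.4 × 10^2 cm

7.1 × 76 = 539.6 → 5.4 × 10^2 cm (2 s.f., last digit at the 10^1 place).
1.1 × 88.5 = 97.35 → 97 cm (2 s.f., last digit at the 10^0 place).
Difference: 442.25 cm; keep the coarser place, 10^1.
Result: 4.4 × 10^2 cm.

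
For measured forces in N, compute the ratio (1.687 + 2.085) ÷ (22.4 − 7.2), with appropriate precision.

0.248

1.687 + 2.085 = 3.772, limited to 3 d.p. → 4 s.f.; 22.4 − 7.2 = 15.2, limited to 1 d.p. → 3 s.f.
Carrying full precision, 3.772 ÷ 15.2 = 0.248157894737…; keep min(4, 3) = 3 s.f.
Rounded to 3 significant figures: 0.248.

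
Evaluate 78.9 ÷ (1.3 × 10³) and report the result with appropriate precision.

78.9 ÷ (1.3 × 10³) = 0.0606923076923…
Multiplication/division keeps the fewest significant figures: 78.9 → 3 s.f., 1.3 × 10³ → 2 s.f.; limit is 2.
Rounded to 2 significant figures: 6.1 × 10⁻².

6.1 × 10⁻²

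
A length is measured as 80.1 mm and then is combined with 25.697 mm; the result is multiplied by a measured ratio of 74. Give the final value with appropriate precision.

7.8 × 10^3 mm

80.1 mm + 25.697 mm = 105.797 mm; the sum is limited to 1 decimal place (4 s.f.).
Carrying full precision, 105.797 × 74 = 7828.978 mm; 74 has 2 s.f., so the result keeps min(4, 2) = 2 s.f.
Rounded to 2 significant figures: 7.8 × 10^3 mm.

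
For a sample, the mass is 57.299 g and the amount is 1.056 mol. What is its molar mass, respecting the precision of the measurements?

molar mass = 57.299 g ÷ 1.056 mol = 54.2604166667… g/mol.
57.299 has 5 significant figures; 1.056 has 4.
Division/multiplication keeps the fewest: 4 significant figures.
Rounded: 54.26 g/mol.

54.26 g/mol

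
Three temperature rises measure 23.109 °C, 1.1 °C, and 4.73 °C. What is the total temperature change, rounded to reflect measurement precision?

23.109 °C + 1.1 °C + 4.73 °C = 28.939 °C.
Addition/subtraction keeps the fewest decimal places: 23.109 → 3 decimal places, 1.1 → 1 decimal place, 4.73 → 2 decimal places; limit is 1.
Rounded to 1 decimal place: 28.9 °C.

28.9 °C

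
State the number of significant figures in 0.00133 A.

3

0.00133: leading zeros are not significant.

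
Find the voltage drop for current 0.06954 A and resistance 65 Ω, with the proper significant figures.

voltage drop = 0.06954 A × 65 Ω = 4.5201 V.
0.06954 has 4 significant figures; 65 has 2.
Division/multiplication keeps the fewest: 2 significant figures.
Rounded: 4.5 V.

4.5 V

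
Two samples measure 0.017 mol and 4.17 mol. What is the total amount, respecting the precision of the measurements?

4.19 mol

0.017 mol + 4.17 mol = 4.187 mol.
Addition/subtraction keeps the fewest decimal places: 0.017 → 3 decimal places, 4.17 → 2 decimal places; limit is 2.
Rounded to 2 decimal places: 4.19 mol.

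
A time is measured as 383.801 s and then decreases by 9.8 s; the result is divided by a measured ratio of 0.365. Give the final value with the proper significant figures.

1.02 × 10^3 s

383.801 s − 9.8 s = 374.001 s; the difference is limited to 1 decimal place (4 s.f.).
Carrying full precision, 374.001 ÷ 0.365 = 1024.66027397… s; 0.365 has 3 s.f., so the result keeps min(4, 3) = 3 s.f.
Rounded to 3 significant figures: 1.02 × 10^3 s.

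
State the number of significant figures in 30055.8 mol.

6

30055.8: zeros between nonzero digits are significant.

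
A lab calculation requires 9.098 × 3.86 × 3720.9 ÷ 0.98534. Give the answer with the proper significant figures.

1.33 × 10^5

9.098 × 3.86 × 3720.9 ÷ 0.98534 = 132615.755021…
Multiplication/division keeps the fewest significant figures: 9.098 → 4 s.f., 3.86 → 3 s.f., 3720.9 → 5 s.f., 0.98534 → 5 s.f.; limit is 3.
Rounded to 3 significant figures: 1.33 × 10^5.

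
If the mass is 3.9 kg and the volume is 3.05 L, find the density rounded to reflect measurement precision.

density = 3.9 kg ÷ 3.05 L = 1.27868852459… kg/L.
3.9 has 2 significant figures; 3.05 has 3.
Division/multiplication keeps the fewest: 2 significant figures.
Rounded: 1.3 kg/L.

1.3 kg/L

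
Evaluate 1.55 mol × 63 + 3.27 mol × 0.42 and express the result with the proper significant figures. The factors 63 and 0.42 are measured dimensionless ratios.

1.55 × 63 = 97.65 → 98 mol (2 s.f., last digit at the 10^0 place).
3.27 × 0.42 = 1.3734 → 1.4 mol (2 s.f., last digit at the 10^-1 place).
Sum: 99.0234 mol; keep the coarser place, 10^0.
Result: 99 mol.

99 mol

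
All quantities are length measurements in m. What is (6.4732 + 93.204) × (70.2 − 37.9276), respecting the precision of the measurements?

6.4732 + 93.204 = 99.6772, limited to 3 d.p. → 5 s.f.; 70.2 − 37.9276 = 32.2724, limited to 1 d.p. → 3 s.f.
Carrying full precision, 99.6772 × 32.2724 = 3216.82246928; keep min(5, 3) = 3 s.f.
Rounded to 3 significant figures: 3.22 × 10^3 m².

3.22 × 10^3 m²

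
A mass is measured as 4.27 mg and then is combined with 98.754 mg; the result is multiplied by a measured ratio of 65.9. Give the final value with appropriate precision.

4.27 mg + 98.754 mg = 103.024 mg; the sum is limited to 2 decimal places (5 s.f.).
Carrying full precision, 103.024 × 65.9 = 6789.2816 mg; 65.9 has 3 s.f., so the result keeps min(5, 3) = 3 s.f.
Rounded to 3 significant figures: 6.79 × 10^3 mg.

6.79 × 10^3 mg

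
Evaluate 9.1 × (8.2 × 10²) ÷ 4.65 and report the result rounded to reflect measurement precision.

9.1 × (8.2 × 10²) ÷ 4.65 = 1604.7311828…
Multiplication/division keeps the fewest significant figures: 9.1 → 2 s.f., 8.2 × 10² → 2 s.f., 4.65 → 3 s.f.; limit is 2.
Rounded to 2 significant figures: 1.6 × 10³.

1.6 × 10³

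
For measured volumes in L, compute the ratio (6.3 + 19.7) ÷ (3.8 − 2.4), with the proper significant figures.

6.3 + 19.7 = 26.0, limited to 1 d.p. → 3 s.f.; 3.8 − 2.4 = 1.4, limited to 1 d.p. → 2 s.f.
Carrying full precision, 26.0 ÷ 1.4 = 18.5714285714…; keep min(3, 2) = 2 s.f.
Rounded to 2 significant figures: 19.

19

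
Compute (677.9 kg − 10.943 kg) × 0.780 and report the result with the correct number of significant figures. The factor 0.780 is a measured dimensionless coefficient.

5.20 × 10^2 kg

677.9 kg − 10.943 kg = 666.957 kg; the difference is limited to 1 decimal place (4 s.f.).
Carrying full precision, 666.957 × 0.780 = 520.22646 kg; 0.780 has 3 s.f., so the result keeps min(4, 3) = 3 s.f.
Rounded to 3 significant figures: 5.20 × 10^2 kg.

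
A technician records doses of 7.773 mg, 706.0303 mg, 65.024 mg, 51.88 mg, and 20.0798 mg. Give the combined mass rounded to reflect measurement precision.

8.5079 × 10² mg

7.773 mg + 706.0303 mg + 65.024 mg + 51.88 mg + 20.0798 mg = 850.7871 mg.
Addition/subtraction keeps the fewest decimal places: 7.773 → 3 decimal places, 706.0303 → 4 decimal places, 65.024 → 3 decimal places, 51.88 → 2 decimal places, 20.0798 → 4 decimal places; limit is 2.
Rounded to 2 decimal places: 8.5079 × 10² mg.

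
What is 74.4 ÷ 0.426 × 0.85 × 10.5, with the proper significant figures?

1.6 × 10^3

74.4 ÷ 0.426 × 0.85 × 10.5 = 1558.73239437…
Multiplication/division keeps the fewest significant figures: 74.4 → 3 s.f., 0.426 → 3 s.f., 0.85 → 2 s.f., 10.5 → 3 s.f.; limit is 2.
Rounded to 2 significant figures: 1.6 × 10^3.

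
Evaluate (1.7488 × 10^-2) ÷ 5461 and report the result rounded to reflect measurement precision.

3.202 × 10^-6

(1.7488 × 10^-2) ÷ 5461 = 0.00000320234389306…
Multiplication/division keeps the fewest significant figures: 1.7488 × 10^-2 → 5 s.f., 5461 → 4 s.f.; limit is 4.
Rounded to 4 significant figures: 3.202 × 10^-6.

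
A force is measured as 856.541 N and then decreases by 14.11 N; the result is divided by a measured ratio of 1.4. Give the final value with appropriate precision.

6.0 × 10^2 N

856.541 N − 14.11 N = 842.431 N; the difference is limited to 2 decimal places (5 s.f.).
Carrying full precision, 842.431 ÷ 1.4 = 601.736428571… N; 1.4 has 2 s.f., so the result keeps min(5, 2) = 2 s.f.
Rounded to 2 significant figures: 6.0 × 10^2 N.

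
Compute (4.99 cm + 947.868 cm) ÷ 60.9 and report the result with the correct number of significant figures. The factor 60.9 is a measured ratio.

4.99 cm + 947.868 cm = 952.858 cm; the sum is limited to 2 decimal places (5 s.f.).
Carrying full precision, 952.858 ÷ 60.9 = 15.646272578… cm; 60.9 has 3 s.f., so the result keeps min(5, 3) = 3 s.f.
Rounded to 3 significant figures: 15.6 cm.

15.6 cm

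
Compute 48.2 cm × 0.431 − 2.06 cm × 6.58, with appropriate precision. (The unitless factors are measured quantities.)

48.2 × 0.431 = 20.7742 → 20.8 cm (3 s.f., last digit at the 10^-1 place).
2.06 × 6.58 = 13.5548 → 13.6 cm (3 s.f., last digit at the 10^-1 place).
Difference: 7.2194 cm; keep the coarser place, 10^-1.
Result: 7.2 cm.

7.2 cm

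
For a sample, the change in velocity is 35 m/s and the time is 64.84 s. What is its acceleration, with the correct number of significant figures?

acceleration = 35 m/s ÷ 64.84 s = 0.53979025293… m/s².
35 has 2 significant figures; 64.84 has 4.
Division/multiplication keeps the fewest: 2 significant figures.
Rounded: 0.54 m/s².

0.54 m/s²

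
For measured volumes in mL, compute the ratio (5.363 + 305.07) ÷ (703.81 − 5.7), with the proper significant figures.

4.447 × 10⁻¹

5.363 + 305.07 = 310.433, limited to 2 d.p. → 5 s.f.; 703.81 − 5.7 = 698.11, limited to 1 d.p. → 4 s.f.
Carrying full precision, 310.433 ÷ 698.11 = 0.444676340405…; keep min(5, 4) = 4 s.f.
Rounded to 4 significant figures: 4.447 × 10⁻¹.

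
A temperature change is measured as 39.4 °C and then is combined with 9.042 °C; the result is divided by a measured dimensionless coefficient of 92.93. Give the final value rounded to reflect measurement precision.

39.4 °C + 9.042 °C = 48.442 °C; the sum is limited to 1 decimal place (3 s.f.).
Carrying full precision, 48.442 ÷ 92.93 = 0.521274077262… °C; 92.93 has 4 s.f., so the result keeps min(3, 4) = 3 s.f.
Rounded to 3 significant figures: 0.521 °C.

0.521 °C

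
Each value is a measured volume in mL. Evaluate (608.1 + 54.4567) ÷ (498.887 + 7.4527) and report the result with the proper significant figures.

1.309

608.1 + 54.4567 = 662.5567, limited to 1 d.p. → 4 s.f.; 498.887 + 7.4527 = 506.3397, limited to 3 d.p. → 6 s.f.
Carrying full precision, 662.5567 ÷ 506.3397 = 1.30852212457…; keep min(4, 6) = 4 s.f.
Rounded to 4 significant figures: 1.309.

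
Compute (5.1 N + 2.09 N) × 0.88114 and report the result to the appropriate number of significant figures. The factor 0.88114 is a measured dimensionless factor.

5.1 N + 2.09 N = 7.19 N; the sum is limited to 1 decimal place (2 s.f.).
Carrying full precision, 7.19 × 0.88114 = 6.3353966 N; 0.88114 has 5 s.f., so the result keeps min(2, 5) = 2 s.f.
Rounded to 2 significant figures: 6.3 N.

6.3 N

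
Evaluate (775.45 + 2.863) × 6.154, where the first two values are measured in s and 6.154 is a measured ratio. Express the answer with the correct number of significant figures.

4.790 × 10³ s

775.45 s + 2.863 s = 778.313 s; the sum is limited to 2 decimal places (5 s.f.).
Carrying full precision, 778.313 × 6.154 = 4789.738202 s; 6.154 has 4 s.f., so the result keeps min(5, 4) = 4 s.f.
Rounded to 4 significant figures: 4.790 × 10³ s.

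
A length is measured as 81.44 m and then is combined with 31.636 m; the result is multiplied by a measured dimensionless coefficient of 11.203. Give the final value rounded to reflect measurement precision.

81.44 m + 31.636 m = 113.076 m; the sum is limited to 2 decimal places (5 s.f.).
Carrying full precision, 113.076 × 11.203 = 1266.790428 m; 11.203 has 5 s.f., so the result keeps min(5, 5) = 5 s.f.
Rounded to 5 significant figures: 1266.8 m.

1266.8 m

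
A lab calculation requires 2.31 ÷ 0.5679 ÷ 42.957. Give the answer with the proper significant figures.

2.31 ÷ 0.5679 ÷ 42.957 = 0.0946904471518…
Multiplication/division keeps the fewest significant figures: 2.31 → 3 s.f., 0.5679 → 4 s.f., 42.957 → 5 s.f.; limit is 3.
Rounded to 3 significant figures: 0.0947.

0.0947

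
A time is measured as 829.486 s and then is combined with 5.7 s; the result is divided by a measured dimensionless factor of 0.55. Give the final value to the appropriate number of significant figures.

829.486 s + 5.7 s = 835.186 s; the sum is limited to 1 decimal place (4 s.f.).
Carrying full precision, 835.186 ÷ 0.55 = 1518.52 s; 0.55 has 2 s.f., so the result keeps min(4, 2) = 2 s.f.
Rounded to 2 significant figures: 1.5 × 10^3 s.

1.5 × 10^3 s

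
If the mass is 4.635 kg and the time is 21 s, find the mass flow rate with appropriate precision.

0.22 kg/s

mass flow rate = 4.635 kg ÷ 21 s = 0.220714285714… kg/s.
4.635 has 4 significant figures; 21 has 2.
Division/multiplication keeps the fewest: 2 significant figures.
Rounded: 0.22 kg/s.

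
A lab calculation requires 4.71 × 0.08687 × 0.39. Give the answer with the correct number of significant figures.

4.71 × 0.08687 × 0.39 = 0.159571503
Multiplication/division keeps the fewest significant figures: 4.71 → 3 s.f., 0.08687 → 4 s.f., 0.39 → 2 s.f.; limit is 2.
Rounded to 2 significant figures: 0.16.

0.16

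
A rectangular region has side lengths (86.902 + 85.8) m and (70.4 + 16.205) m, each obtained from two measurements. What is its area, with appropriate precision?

1.50 × 10⁴ m²

86.902 + 85.8 = 172.702, limited to 1 d.p. → 4 s.f.; 70.4 + 16.205 = 86.605, limited to 1 d.p. → 3 s.f.
Carrying full precision, 172.702 × 86.605 = 14956.85671; keep min(4, 3) = 3 s.f.
Rounded to 3 significant figures: 1.50 × 10⁴ m².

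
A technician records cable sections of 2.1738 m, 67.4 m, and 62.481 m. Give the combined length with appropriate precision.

2.1738 m + 67.4 m + 62.481 m = 132.0548 m.
Addition/subtraction keeps the fewest decimal places: 2.1738 → 4 decimal places, 67.4 → 1 decimal place, 62.481 → 3 decimal places; limit is 1.
Rounded to 1 decimal place: 132.1 m.

132.1 m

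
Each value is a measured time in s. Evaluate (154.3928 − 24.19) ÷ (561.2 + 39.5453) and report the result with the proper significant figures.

154.3928 − 24.19 = 130.2028, limited to 2 d.p. → 5 s.f.; 561.2 + 39.5453 = 600.7453, limited to 1 d.p. → 4 s.f.
Carrying full precision, 130.2028 ÷ 600.7453 = 0.216735445121…; keep min(5, 4) = 4 s.f.
Rounded to 4 significant figures: 0.2167.

0.2167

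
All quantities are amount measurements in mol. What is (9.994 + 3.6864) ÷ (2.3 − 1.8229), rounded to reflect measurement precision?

9.994 + 3.6864 = 13.6804, limited to 3 d.p. → 5 s.f.; 2.3 − 1.8229 = 0.4771, limited to 1 d.p. → 1 s.f.
Carrying full precision, 13.6804 ÷ 0.4771 = 28.6740725215…; keep min(5, 1) = 1 s.f.
Rounded to 1 significant figure: 3 × 10^1.

3 × 10^1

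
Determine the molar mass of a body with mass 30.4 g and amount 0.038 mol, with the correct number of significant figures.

8.0 × 10² g/mol

molar mass = 30.4 g ÷ 0.038 mol = 800 g/mol.
30.4 has 3 significant figures; 0.038 has 2.
Division/multiplication keeps the fewest: 2 significant figures.
Rounded: 8.0 × 10² g/mol.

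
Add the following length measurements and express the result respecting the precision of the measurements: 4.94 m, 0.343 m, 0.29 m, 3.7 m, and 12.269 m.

4.94 m + 0.343 m + 0.29 m + 3.7 m + 12.269 m = 21.542 m.
Addition/subtraction keeps the fewest decimal places: 4.94 → 2 decimal places, 0.343 → 3 decimal places, 0.29 → 2 decimal places, 3.7 → 1 decimal place, 12.269 → 3 decimal places; limit is 1.
Rounded to 1 decimal place: 21.5 m.

21.5 m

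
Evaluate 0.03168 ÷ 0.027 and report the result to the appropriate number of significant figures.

0.03168 ÷ 0.027 = 1.17333333333…
Multiplication/division keeps the fewest significant figures: 0.03168 → 4 s.f., 0.027 → 2 s.f.; limit is 2.
Rounded to 2 significant figures: 1.2.

1.2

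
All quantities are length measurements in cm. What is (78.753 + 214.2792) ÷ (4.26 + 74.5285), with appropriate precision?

3.719

78.753 + 214.2792 = 293.0322, limited to 3 d.p. → 6 s.f.; 4.26 + 74.5285 = 78.7885, limited to 2 d.p. → 4 s.f.
Carrying full precision, 293.0322 ÷ 78.7885 = 3.71922552149…; keep min(6, 4) = 4 s.f.
Rounded to 4 significant figures: 3.719.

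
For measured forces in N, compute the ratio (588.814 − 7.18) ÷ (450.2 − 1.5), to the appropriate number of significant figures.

588.814 − 7.18 = 581.634, limited to 2 d.p. → 5 s.f.; 450.2 − 1.5 = 448.7, limited to 1 d.p. → 4 s.f.
Carrying full precision, 581.634 ÷ 448.7 = 1.29626476488…; keep min(5, 4) = 4 s.f.
Rounded to 4 significant figures: 1.296.

1.296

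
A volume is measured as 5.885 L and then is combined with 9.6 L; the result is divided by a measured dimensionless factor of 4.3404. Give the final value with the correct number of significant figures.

5.885 L + 9.6 L = 15.485 L; the sum is limited to 1 decimal place (3 s.f.).
Carrying full precision, 15.485 ÷ 4.3404 = 3.56764353516… L; 4.3404 has 5 s.f., so the result keeps min(3, 5) = 3 s.f.
Rounded to 3 significant figures: 3.57 L.

3.57 L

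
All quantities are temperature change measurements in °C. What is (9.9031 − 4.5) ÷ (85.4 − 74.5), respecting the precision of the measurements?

0.50

9.9031 − 4.5 = 5.4031, limited to 1 d.p. → 2 s.f.; 85.4 − 74.5 = 10.9, limited to 1 d.p. → 3 s.f.
Carrying full precision, 5.4031 ÷ 10.9 = 0.495697247706…; keep min(2, 3) = 2 s.f.
Rounded to 2 significant figures: 0.50.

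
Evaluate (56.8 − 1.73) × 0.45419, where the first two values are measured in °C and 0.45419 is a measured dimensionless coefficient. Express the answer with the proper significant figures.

25.0 °C

56.8 °C − 1.73 °C = 55.07 °C; the difference is limited to 1 decimal place (3 s.f.).
Carrying full precision, 55.07 × 0.45419 = 25.0122433 °C; 0.45419 has 5 s.f., so the result keeps min(3, 5) = 3 s.f.
Rounded to 3 significant figures: 25.0 °C.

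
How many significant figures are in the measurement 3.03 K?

3

3.03: zeros between nonzero digits are significant.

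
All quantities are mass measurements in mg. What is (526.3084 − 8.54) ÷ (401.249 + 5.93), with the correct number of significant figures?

526.3084 − 8.54 = 517.7684, limited to 2 d.p. → 5 s.f.; 401.249 + 5.93 = 407.179, limited to 2 d.p. → 5 s.f.
Carrying full precision, 517.7684 ÷ 407.179 = 1.27159897735…; keep min(5, 5) = 5 s.f.
Rounded to 5 significant figures: 1.2716.

1.2716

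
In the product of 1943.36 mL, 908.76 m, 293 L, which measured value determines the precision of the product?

1943.36 mL → 6 s.f.; 908.76 m → 5 s.f.; 293 L → 3 s.f.
The fewest is 3 significant figures, from 293 L.

293 L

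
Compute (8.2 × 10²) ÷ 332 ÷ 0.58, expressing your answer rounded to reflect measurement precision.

(8.2 × 10²) ÷ 332 ÷ 0.58 = 4.25841296219…
Multiplication/division keeps the fewest significant figures: 8.2 × 10² → 2 s.f., 332 → 3 s.f., 0.58 → 2 s.f.; limit is 2.
Rounded to 2 significant figures: 4.3.

4.3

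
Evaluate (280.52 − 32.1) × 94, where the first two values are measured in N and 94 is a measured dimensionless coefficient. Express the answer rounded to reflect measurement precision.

2.3 × 10^4 N

280.52 N − 32.1 N = 248.42 N; the difference is limited to 1 decimal place (4 s.f.).
Carrying full precision, 248.42 × 94 = 23351.48 N; 94 has 2 s.f., so the result keeps min(4, 2) = 2 s.f.
Rounded to 2 significant figures: 2.3 × 10^4 N.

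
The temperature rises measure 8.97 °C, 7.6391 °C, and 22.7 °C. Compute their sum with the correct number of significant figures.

39.3 °C

8.97 °C + 7.6391 °C + 22.7 °C = 39.3091 °C.
Addition/subtraction keeps the fewest decimal places: 8.97 → 2 decimal places, 7.6391 → 4 decimal places, 22.7 → 1 decimal place; limit is 1.
Rounded to 1 decimal place: 39.3 °C.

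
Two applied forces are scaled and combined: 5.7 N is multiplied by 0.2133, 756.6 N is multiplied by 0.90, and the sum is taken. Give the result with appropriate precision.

6.8 × 10^2 N

5.7 × 0.2133 = 1.21581 → 1.2 N (2 s.f., last digit at the 10^-1 place).
756.6 × 0.90 = 680.94 → 6.8 × 10^2 N (2 s.f., last digit at the 10^1 place).
Sum: 682.15581 N; keep the coarser place, 10^1.
Result: 6.8 × 10^2 N.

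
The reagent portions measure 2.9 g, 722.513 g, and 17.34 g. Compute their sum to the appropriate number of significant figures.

742.8 g

2.9 g + 722.513 g + 17.34 g = 742.753 g.
Addition/subtraction keeps the fewest decimal places: 2.9 → 1 decimal place, 722.513 → 3 decimal places, 17.34 → 2 decimal places; limit is 1.
Rounded to 1 decimal place: 742.8 g.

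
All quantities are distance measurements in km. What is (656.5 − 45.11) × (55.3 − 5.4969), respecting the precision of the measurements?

3.04 × 10⁴ km²

656.5 − 45.11 = 611.39, limited to 1 d.p. → 4 s.f.; 55.3 − 5.4969 = 49.8031, limited to 1 d.p. → 3 s.f.
Carrying full precision, 611.39 × 49.8031 = 30449.117309; keep min(4, 3) = 3 s.f.
Rounded to 3 significant figures: 3.04 × 10⁴ km².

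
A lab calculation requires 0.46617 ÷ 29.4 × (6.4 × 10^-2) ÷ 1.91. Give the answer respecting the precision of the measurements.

5.3 × 10^-4

0.46617 ÷ 29.4 × (6.4 × 10^-2) ÷ 1.91 = 0.000531304626563…
Multiplication/division keeps the fewest significant figures: 0.46617 → 5 s.f., 29.4 → 3 s.f., 6.4 × 10^-2 → 2 s.f., 1.91 → 3 s.f.; limit is 2.
Rounded to 2 significant figures: 5.3 × 10^-4.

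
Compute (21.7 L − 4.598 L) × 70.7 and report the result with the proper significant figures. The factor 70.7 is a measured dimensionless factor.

1.21 × 10³ L

21.7 L − 4.598 L = 17.102 L; the difference is limited to 1 decimal place (3 s.f.).
Carrying full precision, 17.102 × 70.7 = 1209.1114 L; 70.7 has 3 s.f., so the result keeps min(3, 3) = 3 s.f.
Rounded to 3 significant figures: 1.21 × 10³ L.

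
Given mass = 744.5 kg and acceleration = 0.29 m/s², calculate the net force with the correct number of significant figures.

net force = 744.5 kg × 0.29 m/s² = 215.905 N.
744.5 has 4 significant figures; 0.29 has 2.
Division/multiplication keeps the fewest: 2 significant figures.
Rounded: 2.2 × 10^2 N.

2.2 × 10^2 N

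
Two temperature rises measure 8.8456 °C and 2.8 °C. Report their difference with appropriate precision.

8.8456 °C − 2.8 °C = 6.0456 °C.
Addition/subtraction keeps the fewest decimal places: 8.8456 → 4 decimal places, 2.8 → 1 decimal place; limit is 1.
Rounded to 1 decimal place: 6.0 °C.

6.0 °C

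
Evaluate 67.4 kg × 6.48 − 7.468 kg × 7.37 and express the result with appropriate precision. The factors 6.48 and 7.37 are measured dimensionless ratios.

67.4 × 6.48 = 436.752 → 437 kg (3 s.f., last digit at the 10^0 place).
7.468 × 7.37 = 55.03916 → 55.0 kg (3 s.f., last digit at the 10^-1 place).
Difference: 381.71284 kg; keep the coarser place, 10^0.
Result: 3.82 × 10² kg.

3.82 × 10² kg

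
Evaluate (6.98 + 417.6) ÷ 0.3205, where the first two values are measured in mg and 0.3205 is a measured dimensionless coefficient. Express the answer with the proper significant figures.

1325 mg

6.98 mg + 417.6 mg = 424.58 mg; the sum is limited to 1 decimal place (4 s.f.).
Carrying full precision, 424.58 ÷ 0.3205 = 1324.7425897… mg; 0.3205 has 4 s.f., so the result keeps min(4, 4) = 4 s.f.
Rounded to 4 significant figures: 1325 mg.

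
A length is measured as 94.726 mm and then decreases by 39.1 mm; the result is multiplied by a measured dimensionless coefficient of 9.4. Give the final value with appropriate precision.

5.2 × 10² mm

94.726 mm − 39.1 mm = 55.626 mm; the difference is limited to 1 decimal place (3 s.f.).
Carrying full precision, 55.626 × 9.4 = 522.8844 mm; 9.4 has 2 s.f., so the result keeps min(3, 2) = 2 s.f.
Rounded to 2 significant figures: 5.2 × 10² mm.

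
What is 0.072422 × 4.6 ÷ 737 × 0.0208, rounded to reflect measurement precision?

9.4 × 10⁻⁶

0.072422 × 4.6 ÷ 737 × 0.0208 = 0.00000940208542741…
Multiplication/division keeps the fewest significant figures: 0.072422 → 5 s.f., 4.6 → 2 s.f., 737 → 3 s.f., 0.0208 → 3 s.f.; limit is 2.
Rounded to 2 significant figures: 9.4 × 10⁻⁶.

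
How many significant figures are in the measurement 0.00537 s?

3

0.00537: leading zeros are not significant.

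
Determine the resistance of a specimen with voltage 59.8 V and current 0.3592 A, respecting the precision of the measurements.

resistance = 59.8 V ÷ 0.3592 A = 166.481069042… Ω.
59.8 has 3 significant figures; 0.3592 has 4.
Division/multiplication keeps the fewest: 3 significant figures.
Rounded: 166 Ω.

166 Ω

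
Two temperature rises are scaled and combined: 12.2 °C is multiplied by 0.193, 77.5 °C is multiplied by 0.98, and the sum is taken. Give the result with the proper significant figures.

12.2 × 0.193 = 2.3546 → 2.35 °C (3 s.f., last digit at the 10^-2 place).
77.5 × 0.98 = 75.95 → 76 °C (2 s.f., last digit at the 10^0 place).
Sum: 78.3046 °C; keep the coarser place, 10^0.
Result: 78 °C.

78 °C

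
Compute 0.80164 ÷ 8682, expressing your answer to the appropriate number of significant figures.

0.80164 ÷ 8682 = 0.000092333563695…
Multiplication/division keeps the fewest significant figures: 0.80164 → 5 s.f., 8682 → 4 s.f.; limit is 4.
Rounded to 4 significant figures: 9.233 × 10⁻⁵.

9.233 × 10⁻⁵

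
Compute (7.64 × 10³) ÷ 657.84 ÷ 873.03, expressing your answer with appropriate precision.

0.0133

(7.64 × 10³) ÷ 657.84 ÷ 873.03 = 0.0133028260946…
Multiplication/division keeps the fewest significant figures: 7.64 × 10³ → 3 s.f., 657.84 → 5 s.f., 873.03 → 5 s.f.; limit is 3.
Rounded to 3 significant figures: 0.0133.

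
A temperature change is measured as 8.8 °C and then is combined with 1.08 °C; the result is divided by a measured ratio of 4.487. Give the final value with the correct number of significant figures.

2.2 °C

8.8 °C + 1.08 °C = 9.88 °C; the sum is limited to 1 decimal place (2 s.f.).
Carrying full precision, 9.88 ÷ 4.487 = 2.20191664809… °C; 4.487 has 4 s.f., so the result keeps min(2, 4) = 2 s.f.
Rounded to 2 significant figures: 2.2 °C.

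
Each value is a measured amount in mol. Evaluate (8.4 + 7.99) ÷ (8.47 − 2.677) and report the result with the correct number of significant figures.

2.83

8.4 + 7.99 = 16.39, limited to 1 d.p. → 3 s.f.; 8.47 − 2.677 = 5.793, limited to 2 d.p. → 3 s.f.
Carrying full precision, 16.39 ÷ 5.793 = 2.82927671327…; keep min(3, 3) = 3 s.f.
Rounded to 3 significant figures: 2.83.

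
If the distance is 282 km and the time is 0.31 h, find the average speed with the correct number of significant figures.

average speed = 282 km ÷ 0.31 h = 909.677419355… km/h.
282 has 3 significant figures; 0.31 has 2.
Division/multiplication keeps the fewest: 2 significant figures.
Rounded: 9.1 × 10^2 km/h.

9.1 × 10^2 km/h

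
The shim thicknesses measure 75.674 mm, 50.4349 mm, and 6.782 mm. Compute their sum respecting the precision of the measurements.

75.674 mm + 50.4349 mm + 6.782 mm = 132.8909 mm.
Addition/subtraction keeps the fewest decimal places: 75.674 → 3 decimal places, 50.4349 → 4 decimal places, 6.782 → 3 decimal places; limit is 3.
Rounded to 3 decimal places: 132.891 mm.

132.891 mm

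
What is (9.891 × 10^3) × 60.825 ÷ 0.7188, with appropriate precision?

8.370 × 10^5

(9.891 × 10^3) × 60.825 ÷ 0.7188 = 836978.401503…
Multiplication/division keeps the fewest significant figures: 9.891 × 10^3 → 4 s.f., 60.825 → 5 s.f., 0.7188 → 4 s.f.; limit is 4.
Rounded to 4 significant figures: 8.370 × 10^5.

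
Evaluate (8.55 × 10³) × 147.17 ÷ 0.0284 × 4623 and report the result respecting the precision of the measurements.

(8.55 × 10³) × 147.17 ÷ 0.0284 × 4623 = 2.0482877044 × 10^11…
Multiplication/division keeps the fewest significant figures: 8.55 × 10³ → 3 s.f., 147.17 → 5 s.f., 0.0284 → 3 s.f., 4623 → 4 s.f.; limit is 3.
Rounded to 3 significant figures: 2.05 × 10¹¹.

2.05 × 10¹¹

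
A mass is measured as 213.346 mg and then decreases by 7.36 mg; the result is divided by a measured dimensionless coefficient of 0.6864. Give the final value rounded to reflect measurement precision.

213.346 mg − 7.36 mg = 205.986 mg; the difference is limited to 2 decimal places (5 s.f.).
Carrying full precision, 205.986 ÷ 0.6864 = 300.096153846… mg; 0.6864 has 4 s.f., so the result keeps min(5, 4) = 4 s.f.
Rounded to 4 significant figures: 300.1 mg.

300.1 mg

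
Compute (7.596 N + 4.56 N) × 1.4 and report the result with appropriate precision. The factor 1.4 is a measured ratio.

7.596 N + 4.56 N = 12.156 N; the sum is limited to 2 decimal places (4 s.f.).
Carrying full precision, 12.156 × 1.4 = 17.0184 N; 1.4 has 2 s.f., so the result keeps min(4, 2) = 2 s.f.
Rounded to 2 significant figures: 17 N.

17 N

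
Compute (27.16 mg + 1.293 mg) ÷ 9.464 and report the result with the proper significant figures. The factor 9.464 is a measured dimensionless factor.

3.006 mg

27.16 mg + 1.293 mg = 28.453 mg; the sum is limited to 2 decimal places (4 s.f.).
Carrying full precision, 28.453 ÷ 9.464 = 3.0064454776… mg; 9.464 has 4 s.f., so the result keeps min(4, 4) = 4 s.f.
Rounded to 4 significant figures: 3.006 mg.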